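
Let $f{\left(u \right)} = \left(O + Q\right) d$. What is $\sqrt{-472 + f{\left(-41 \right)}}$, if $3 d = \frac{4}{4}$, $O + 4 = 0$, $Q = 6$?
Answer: $\frac{i \sqrt{4242}}{3} \approx 21.71 i$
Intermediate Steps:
$O = -4$ ($O = -4 + 0 = -4$)
$d = \frac{1}{3}$ ($d = \frac{4 \cdot \frac{1}{4}}{3} = \frac{1}{3} \cdot 1 = \frac{1}{3} \approx 0.33333$)
$f{\left(u \right)} = \frac{2}{3}$ ($f{\left(u \right)} = \left(-4 + 6\right) \frac{1}{3} = 2 \cdot \frac{1}{3} = \frac{2}{3}$)
$\sqrt{-472 + f{\left(-41 \right)}} = \sqrt{-472 + \frac{2}{3}} = \sqrt{- \frac{1414}{3}} = \frac{i \sqrt{4242}}{3}$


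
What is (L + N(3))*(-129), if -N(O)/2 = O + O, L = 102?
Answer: -11610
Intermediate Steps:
N(O) = -4*O (N(O) = -2*(O + O) = -4*O)
(L + N(3))*(-129) = (102 - 4*3)*(-129) = (102 - 12)*(-129) = 90*(-129) = -11610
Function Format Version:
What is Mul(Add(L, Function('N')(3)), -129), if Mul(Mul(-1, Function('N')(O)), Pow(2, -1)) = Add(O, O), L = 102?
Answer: -11610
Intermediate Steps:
Function('N')(O) = Mul(-4, O) (Function('N')(O) = Mul(-2, Add(O, O)) = Mul(-2, Mul(2, O)) = Mul(-4, O))
Mul(Add(L, Function('N')(3)), -129) = Mul(Add(102, Mul(-4, 3)), -129) = Mul(Add(102, -12), -129) = Mul(90, -129) = -11610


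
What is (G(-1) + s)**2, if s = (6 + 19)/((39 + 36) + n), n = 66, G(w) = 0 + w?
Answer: 13456/19881 ≈ 0.67683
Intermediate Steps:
G(w) = w
s = 25/141 (s = (6 + 19)/((39 + 36) + 66) = 25/(75 + 66) = 25/141 ≈ 0.17730)
(G(-1) + s)**2 = (-1 + 25/141)**2 = (-116/141)**2 = 13456/19881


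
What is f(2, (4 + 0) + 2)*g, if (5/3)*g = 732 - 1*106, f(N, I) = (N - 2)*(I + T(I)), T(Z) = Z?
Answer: 0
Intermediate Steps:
f(N, I) = 2*I*(-2 + N) (f(N, I) = (N - 2)*(I + I) = (-2 + N)*(2*I) = 2*I*(-2 + N))
g = 1878/5 (g = 3*(732 - 1*106)/5 = 3*(732 - 106)/5 = (3/5)*626 = 1878/5 ≈ 375.60)
f(2, (4 + 0) + 2)*g = (2*((4 + 0) + 2)*(-2 + 2))*(1878/5) = (2*(4 + 2)*0)*(1878/5) = (2*6*0)*(1878/5) = 0*(1878/5) = 0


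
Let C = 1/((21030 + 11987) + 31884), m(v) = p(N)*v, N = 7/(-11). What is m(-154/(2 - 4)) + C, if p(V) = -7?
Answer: -34981638/64901 ≈ -539.00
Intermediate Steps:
N = -7/11 (N = 7*(-1/11) = -7/11 ≈ -0.63636)
m(v) = -7*v
C = 1/64901 (C = 1/(33017 + 31884) = 1/64901 ≈ 1.5408e-5)
m(-154/(2 - 4)) + C = -(-1078)/((2 - 4)*1) + 1/64901 = -(-1078)/((-2*1)) + 1/64901 = -(-1078)/(-2) + 1/64901 = -(-1078)*(-1)/2 + 1/64901 = -7*77 + 1/64901 = -539 + 1/64901 = -34981638/64901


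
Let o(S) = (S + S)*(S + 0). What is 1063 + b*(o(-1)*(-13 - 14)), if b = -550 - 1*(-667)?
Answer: -5255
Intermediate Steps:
o(S) = 2*S² (o(S) = (2*S)*S = 2*S²)
b = 117 (b = -550 + 667 = 117)
1063 + b*(o(-1)*(-13 - 14)) = 1063 + 117*((2*(-1)²)*(-13 - 14)) = 1063 + 117*((2*1)*(-27)) = 1063 + 117*(2*(-27)) = 1063 + 117*(-54) = 1063 - 6318 = -5255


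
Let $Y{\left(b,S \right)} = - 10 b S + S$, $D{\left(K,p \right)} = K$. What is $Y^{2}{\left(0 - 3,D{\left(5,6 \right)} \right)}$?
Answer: $24025$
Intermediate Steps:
$Y{\left(b,S \right)} = S - 10 S b$ ($Y{\left(b,S \right)} = - 10 S b + S = S - 10 S b$)
$Y^{2}{\left(0 - 3,D{\left(5,6 \right)} \right)} = \left(5 \left(1 - 10 \left(0 - 3\right)\right)\right)^{2} = \left(5 \left(1 - -30\right)\right)^{2} = \left(5 \left(1 + 30\right)\right)^{2} = \left(5 \cdot 31\right)^{2} = 155^{2} = 24025$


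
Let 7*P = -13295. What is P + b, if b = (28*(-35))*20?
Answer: -150495/7 ≈ -21499.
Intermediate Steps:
P = -13295/7 (P = (⅐)*(-13295) = -13295/7 ≈ -1899.3)
b = -19600 (b = -980*20 = -19600)
P + b = -13295/7 - 19600 = -150495/7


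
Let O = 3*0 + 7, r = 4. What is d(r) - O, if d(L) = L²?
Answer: 9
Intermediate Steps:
O = 7 (O = 0 + 7 = 7)
d(r) - O = 4² - 1*7 = 16 - 7 = 9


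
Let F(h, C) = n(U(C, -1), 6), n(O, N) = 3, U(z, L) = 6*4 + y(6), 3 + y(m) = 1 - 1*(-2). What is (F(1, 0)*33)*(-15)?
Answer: -1485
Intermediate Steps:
y(m) = 0 (y(m) = -3 + (1 - 1*(-2)) = -3 + (1 + 2) = -3 + 3 = 0)
U(z, L) = 24 (U(z, L) = 6*4 + 0 = 24 + 0 = 24)
F(h, C) = 3
(F(1, 0)*33)*(-15) = (3*33)*(-15) = 99*(-15) = -1485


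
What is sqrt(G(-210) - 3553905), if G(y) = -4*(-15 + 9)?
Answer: I*sqrt(3553881) ≈ 1885.2*I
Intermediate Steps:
G(y) = 24 (G(y) = -4*(-6) = 24)
sqrt(G(-210) - 3553905) = sqrt(24 - 3553905) = sqrt(-3553881) = I*sqrt(3553881)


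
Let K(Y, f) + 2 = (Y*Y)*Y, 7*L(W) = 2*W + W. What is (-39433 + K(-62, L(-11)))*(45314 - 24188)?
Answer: -5868021138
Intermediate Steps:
L(W) = 3*W/7 (L(W) = (2*W + W)/7 = (3*W)/7 = 3*W/7)
K(Y, f) = -2 + Y**3 (K(Y, f) = -2 + (Y*Y)*Y = -2 + Y**2*Y = -2 + Y**3)
(-39433 + K(-62, L(-11)))*(45314 - 24188) = (-39433 + (-2 + (-62)**3))*(45314 - 24188) = (-39433 + (-2 - 238328))*21126 = (-39433 - 238330)*21126 = -277763*21126 = -5868021138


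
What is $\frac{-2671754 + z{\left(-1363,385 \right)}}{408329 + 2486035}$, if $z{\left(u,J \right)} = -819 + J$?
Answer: $- \frac{668047}{723591} \approx -0.92324$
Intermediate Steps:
$\frac{-2671754 + z{\left(-1363,385 \right)}}{408329 + 2486035} = \frac{-2671754 + \left(-819 + 385\right)}{408329 + 2486035} = \frac{-2671754 - 434}{2894364} = \left(-2672188\right) \frac{1}{2894364} = - \frac{668047}{723591}$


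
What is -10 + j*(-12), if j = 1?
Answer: -22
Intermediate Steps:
-10 + j*(-12) = -10 + 1*(-12) = -10 - 12 = -22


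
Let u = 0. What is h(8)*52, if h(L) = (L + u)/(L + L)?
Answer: 26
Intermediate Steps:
h(L) = ½ (h(L) = (L + 0)/(L + L) = L/((2*L)) = L*(1/(2*L)) = ½)
h(8)*52 = (½)*52 = 26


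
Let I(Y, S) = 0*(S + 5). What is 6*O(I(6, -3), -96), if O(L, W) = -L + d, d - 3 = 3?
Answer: 36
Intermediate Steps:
d = 6 (d = 3 + 3 = 6)
I(Y, S) = 0 (I(Y, S) = 0*(5 + S) = 0)
O(L, W) = 6 - L (O(L, W) = -L + 6 = 6 - L)
6*O(I(6, -3), -96) = 6*(6 - 1*0) = 6*(6 + 0) = 6*6 = 36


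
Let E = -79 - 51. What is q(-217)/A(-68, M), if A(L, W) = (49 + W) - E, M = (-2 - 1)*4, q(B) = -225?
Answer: -225/167 ≈ -1.3473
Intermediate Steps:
E = -130
M = -12 (M = -3*4 = -12)
A(L, W) = 179 + W (A(L, W) = (49 + W) - 1*(-130) = (49 + W) + 130 = 179 + W)
q(-217)/A(-68, M) = -225/(179 - 12) = -225/167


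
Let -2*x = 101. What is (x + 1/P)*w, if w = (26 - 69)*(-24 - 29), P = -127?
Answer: -29237291/254 ≈ -1.1511e+5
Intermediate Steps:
x = -101/2 (x = -½*101 = -101/2 ≈ -50.500)
w = 2279 (w = -43*(-53) = 2279)
(x + 1/P)*w = (-101/2 + 1/(-127))*2279 = (-101/2 - 1/127)*2279 = -12829/254*2279 = -29237291/254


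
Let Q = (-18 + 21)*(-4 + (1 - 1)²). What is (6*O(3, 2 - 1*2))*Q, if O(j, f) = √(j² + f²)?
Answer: -216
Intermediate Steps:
Q = -12 (Q = 3*(-4 + 0²) = 3*(-4 + 0) = 3*(-4) = -12)
O(j, f) = √(f² + j²)
(6*O(3, 2 - 1*2))*Q = (6*√((2 - 1*2)² + 3²))*(-12) = (6*√((2 - 2)² + 9))*(-12) = (6*√(0² + 9))*(-12) = (6*√(0 + 9))*(-12) = (6*√9)*(-12) = (6*3)*(-12) = 18*(-12) = -216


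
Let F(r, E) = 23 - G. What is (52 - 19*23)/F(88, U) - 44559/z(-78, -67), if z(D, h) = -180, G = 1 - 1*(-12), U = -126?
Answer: 4181/20 ≈ 209.05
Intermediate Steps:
G = 13 (G = 1 + 12 = 13)
F(r, E) = 10 (F(r, E) = 23 - 1*13 = 23 - 13 = 10)
(52 - 19*23)/F(88, U) - 44559/z(-78, -67) = (52 - 19*23)/10 - 44559/(-180) = (52 - 437)*(⅒) - 44559*(-1/180) = -385*⅒ + 4951/20 = -77/2 + 4951/20 = 4181/20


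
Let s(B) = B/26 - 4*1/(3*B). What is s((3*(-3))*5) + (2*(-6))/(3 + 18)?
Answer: -55837/24570 ≈ -2.2726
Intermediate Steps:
s(B) = -4/(3*B) + B/26 (s(B) = B*(1/26) - 4/(3*B) = B/26 - 4/(3*B) = -4/(3*B) + B/26)
s((3*(-3))*5) + (2*(-6))/(3 + 18) = (-4/(3*((3*(-3))*5)) + ((3*(-3))*5)/26) + (2*(-6))/(3 + 18) = (-4/(3*((-9*5))) + (-9*5)/26) - 12/21 = (-4/3/(-45) + (1/26)*(-45)) - 12*1/21 = (-4/3*(-1/45) - 45/26) - 4/7 = (4/135 - 45/26) - 4/7 = -5971/3510 - 4/7 = -55837/24570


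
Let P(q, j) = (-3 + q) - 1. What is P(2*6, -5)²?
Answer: 64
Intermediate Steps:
P(q, j) = -4 + q
P(2*6, -5)² = (-4 + 2*6)² = (-4 + 12)² = 8² = 64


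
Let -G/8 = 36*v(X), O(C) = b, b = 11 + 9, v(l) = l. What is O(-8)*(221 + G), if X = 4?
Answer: -18620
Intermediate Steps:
b = 20
O(C) = 20
G = -1152 (G = -288*4 = -8*144 = -1152)
O(-8)*(221 + G) = 20*(221 - 1152) = 20*(-931) = -18620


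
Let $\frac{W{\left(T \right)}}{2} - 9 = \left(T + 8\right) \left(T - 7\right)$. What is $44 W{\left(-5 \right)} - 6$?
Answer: $-2382$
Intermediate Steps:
$W{\left(T \right)} = 18 + 2 \left(-7 + T\right) \left(8 + T\right)$ ($W{\left(T \right)} = 18 + 2 \left(T + 8\right) \left(T - 7\right) = 18 + 2 \left(8 + T\right) \left(-7 + T\right) = 18 + 2 \left(-7 + T\right) \left(8 + T\right)$)
$44 W{\left(-5 \right)} - 6 = 44 \left(-94 + 2 \left(-5\right) + 2 \left(-5\right)^{2}\right) - 6 = 44 \left(-94 - 10 + 2 \cdot 25\right) - 6 = 44 \left(-94 - 10 + 50\right) - 6 = 44 \left(-54\right) - 6 = -2376 - 6 = -2382$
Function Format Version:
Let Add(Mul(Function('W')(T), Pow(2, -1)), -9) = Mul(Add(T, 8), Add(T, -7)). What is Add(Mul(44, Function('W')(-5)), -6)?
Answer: -2382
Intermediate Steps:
Function('W')(T) = Add(18, Mul(2, Add(-7, T), Add(8, T))) (Function('W')(T) = Add(18, Mul(2, Mul(Add(T, 8), Add(T, -7)))) = Add(18, Mul(2, Mul(Add(8, T), Add(-7, T)))) = Add(18, Mul(2, Mul(Add(-7, T), Add(8, T)))) = Add(18, Mul(2, Add(-7, T), Add(8, T))))
Add(Mul(44, Function('W')(-5)), -6) = Add(Mul(44, Add(-94, Mul(2, -5), Mul(2, Pow(-5, 2)))), -6) = Add(Mul(44, Add(-94, -10, Mul(2, 25))), -6) = Add(Mul(44, Add(-94, -10, 50)), -6) = Add(Mul(44, -54), -6) = Add(-2376, -6) = -2382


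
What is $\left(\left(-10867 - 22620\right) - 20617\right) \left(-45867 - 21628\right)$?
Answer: $3651749480$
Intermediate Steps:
$\left(\left(-10867 - 22620\right) - 20617\right) \left(-45867 - 21628\right) = \left(-33487 - 20617\right) \left(-67495\right) = \left(-54104\right) \left(-67495\right) = 3651749480$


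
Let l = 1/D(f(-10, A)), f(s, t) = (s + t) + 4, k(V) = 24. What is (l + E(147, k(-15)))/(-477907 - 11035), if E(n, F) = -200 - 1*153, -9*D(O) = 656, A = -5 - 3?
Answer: 231577/320745952 ≈ 0.00072199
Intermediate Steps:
A = -8
f(s, t) = 4 + s + t
D(O) = -656/9 (D(O) = -⅑*656 = -656/9)
l = -9/656 (l = 1/(-656/9) = -9/656 ≈ -0.013720)
E(n, F) = -353 (E(n, F) = -200 - 153 = -353)
(l + E(147, k(-15)))/(-477907 - 11035) = (-9/656 - 353)/(-477907 - 11035) = -231577/656/(-488942) = -231577/656*(-1/488942) = 231577/320745952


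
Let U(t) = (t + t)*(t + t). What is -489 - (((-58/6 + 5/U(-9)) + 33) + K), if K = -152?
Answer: -116753/324 ≈ -360.35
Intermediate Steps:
U(t) = 4*t² (U(t) = (2*t)*(2*t) = 4*t²)
-489 - (((-58/6 + 5/U(-9)) + 33) + K) = -489 - (((-58/6 + 5/((4*(-9)²))) + 33) - 152) = -489 - (((-58*⅙ + 5/((4*81))) + 33) - 152) = -489 - (((-29/3 + 5/324) + 33) - 152) = -489 - ((-3127/324 + 33) - 152) = -489 - (7565/324 - 152) = -489 - 1*(-41683/324) = -489 + 41683/324 = -116753/324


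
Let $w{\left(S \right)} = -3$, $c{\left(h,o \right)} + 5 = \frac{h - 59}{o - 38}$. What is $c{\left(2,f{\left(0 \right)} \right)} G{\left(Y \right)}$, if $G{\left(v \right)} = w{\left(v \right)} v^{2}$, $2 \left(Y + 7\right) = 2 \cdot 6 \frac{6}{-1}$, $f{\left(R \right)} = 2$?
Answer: $\frac{75809}{4} \approx 18952.0$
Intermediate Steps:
$c{\left(h,o \right)} = -5 + \frac{-59 + h}{-38 + o}$ ($c{\left(h,o \right)} = -5 + \frac{h - 59}{o - 38} = -5 + \frac{-59 + h}{-38 + o}$)
$Y = -43$ ($Y = -7 + \frac{2 \cdot 6 \frac{6}{-1}}{2} = -7 + \frac{12 \cdot 6 \left(-1\right)}{2} = -7 + \frac{12 \left(-6\right)}{2} = -7 + \frac{1}{2} \left(-72\right) = -7 - 36 = -43$)
$G{\left(v \right)} = - 3 v^{2}$
$c{\left(2,f{\left(0 \right)} \right)} G{\left(Y \right)} = \frac{131 + 2 - 10}{-38 + 2} \left(- 3 \left(-43\right)^{2}\right) = \frac{131 + 2 - 10}{-36} \left(\left(-3\right) 1849\right) = \left(- \frac{1}{36}\right) 123 \left(-5547\right) = \left(- \frac{41}{12}\right) \left(-5547\right) = \frac{75809}{4}$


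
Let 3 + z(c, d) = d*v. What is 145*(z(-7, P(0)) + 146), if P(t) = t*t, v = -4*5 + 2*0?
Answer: 20735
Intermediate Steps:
v = -20 (v = -20 + 0 = -20)
P(t) = t**2
z(c, d) = -3 - 20*d (z(c, d) = -3 + d*(-20) = -3 - 20*d)
145*(z(-7, P(0)) + 146) = 145*((-3 - 20*0**2) + 146) = 145*((-3 - 20*0) + 146) = 145*((-3 + 0) + 146) = 145*(-3 + 146) = 145*143 = 20735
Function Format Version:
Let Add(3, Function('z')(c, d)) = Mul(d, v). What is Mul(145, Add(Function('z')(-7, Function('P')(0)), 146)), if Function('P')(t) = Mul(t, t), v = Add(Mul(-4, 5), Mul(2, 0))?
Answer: 20735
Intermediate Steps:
v = -20 (v = Add(-20, 0) = -20)
Function('P')(t) = Pow(t, 2)
Function('z')(c, d) = Add(-3, Mul(-20, d)) (Function('z')(c, d) = Add(-3, Mul(d, -20)) = Add(-3, Mul(-20, d)))
Mul(145, Add(Function('z')(-7, Function('P')(0)), 146)) = Mul(145, Add(Add(-3, Mul(-20, Pow(0, 2))), 146)) = Mul(145, Add(Add(-3, Mul(-20, 0)), 146)) = Mul(145, Add(Add(-3, 0), 146)) = Mul(145, Add(-3, 146)) = Mul(145, 143) = 20735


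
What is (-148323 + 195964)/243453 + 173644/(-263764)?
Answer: -7427043002/16053534273 ≈ -0.46264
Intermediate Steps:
(-148323 + 195964)/243453 + 173644/(-263764) = 47641*(1/243453) + 173644*(-1/263764) = 47641/243453 - 43411/65941 = -7427043002/16053534273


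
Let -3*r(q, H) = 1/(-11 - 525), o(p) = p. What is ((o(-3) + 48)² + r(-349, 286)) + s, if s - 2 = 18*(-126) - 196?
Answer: -702695/1608 ≈ -437.00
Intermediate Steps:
s = -2462 (s = 2 + (18*(-126) - 196) = 2 + (-2268 - 196) = 2 - 2464 = -2462)
r(q, H) = 1/1608 (r(q, H) = -1/(3*(-11 - 525)) = -⅓/(-536) = -⅓*(-1/536) = 1/1608)
((o(-3) + 48)² + r(-349, 286)) + s = ((-3 + 48)² + 1/1608) - 2462 = (45² + 1/1608) - 2462 = (2025 + 1/1608) - 2462 = 3256201/1608 - 2462 = -702695/1608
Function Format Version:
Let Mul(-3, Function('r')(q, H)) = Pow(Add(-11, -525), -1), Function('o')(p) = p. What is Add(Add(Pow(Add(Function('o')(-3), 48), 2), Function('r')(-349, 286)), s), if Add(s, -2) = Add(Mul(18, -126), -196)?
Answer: Rational(-702695, 1608) ≈ -437.00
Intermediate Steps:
s = -2462 (s = Add(2, Add(Mul(18, -126), -196)) = Add(2, Add(-2268, -196)) = Add(2, -2464) = -2462)
Function('r')(q, H) = Rational(1, 1608) (Function('r')(q, H) = Mul(Rational(-1, 3), Pow(Add(-11, -525), -1)) = Mul(Rational(-1, 3), Pow(-536, -1)) = Mul(Rational(-1, 3), Rational(-1, 536)) = Rational(1, 1608))
Add(Add(Pow(Add(Function('o')(-3), 48), 2), Function('r')(-349, 286)), s) = Add(Add(Pow(Add(-3, 48), 2), Rational(1, 1608)), -2462) = Add(Add(Pow(45, 2), Rational(1, 1608)), -2462) = Add(Add(2025, Rational(1, 1608)), -2462) = Add(Rational(3256201, 1608), -2462) = Rational(-702695, 1608)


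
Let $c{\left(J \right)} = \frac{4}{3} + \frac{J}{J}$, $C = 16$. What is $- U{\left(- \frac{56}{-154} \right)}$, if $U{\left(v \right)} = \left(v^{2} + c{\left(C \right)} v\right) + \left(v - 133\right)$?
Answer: $\frac{47791}{363} \approx 131.66$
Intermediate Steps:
$c{\left(J \right)} = \frac{7}{3}$ ($c{\left(J \right)} = 4 \cdot \frac{1}{3} + 1 = \frac{4}{3} + 1 = \frac{7}{3}$)
$U{\left(v \right)} = -133 + v^{2} + \frac{10 v}{3}$ ($U{\left(v \right)} = \left(v^{2} + \frac{7 v}{3}\right) + \left(v - 133\right) = \left(v^{2} + \frac{7 v}{3}\right) + \left(-133 + v\right) = -133 + v^{2} + \frac{10 v}{3}$)
$- U{\left(- \frac{56}{-154} \right)} = - (-133 + \left(- \frac{56}{-154}\right)^{2} + \frac{10 \left(- \frac{56}{-154}\right)}{3}) = - (-133 + \left(\left(-56\right) \left(- \frac{1}{154}\right)\right)^{2} + \frac{10 \left(\left(-56\right) \left(- \frac{1}{154}\right)\right)}{3}) = - (-133 + \left(\frac{4}{11}\right)^{2} + \frac{10}{3} \cdot \frac{4}{11}) = - (-133 + \frac{16}{121} + \frac{40}{33}) = \left(-1\right) \left(- \frac{47791}{363}\right) = \frac{47791}{363}$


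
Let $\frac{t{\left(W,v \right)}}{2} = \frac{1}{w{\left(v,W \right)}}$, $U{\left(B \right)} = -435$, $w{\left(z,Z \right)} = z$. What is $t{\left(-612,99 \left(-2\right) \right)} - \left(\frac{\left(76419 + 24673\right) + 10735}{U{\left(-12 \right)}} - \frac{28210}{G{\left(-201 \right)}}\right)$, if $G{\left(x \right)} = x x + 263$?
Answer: $\frac{5786963519}{22451220} \approx 257.76$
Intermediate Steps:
$G{\left(x \right)} = 263 + x^{2}$ ($G{\left(x \right)} = x^{2} + 263 = 263 + x^{2}$)
$t{\left(W,v \right)} = \frac{2}{v}$
$t{\left(-612,99 \left(-2\right) \right)} - \left(\frac{\left(76419 + 24673\right) + 10735}{U{\left(-12 \right)}} - \frac{28210}{G{\left(-201 \right)}}\right) = \frac{2}{99 \left(-2\right)} - \left(\frac{\left(76419 + 24673\right) + 10735}{-435} - \frac{28210}{263 + \left(-201\right)^{2}}\right) = \frac{2}{-198} - \left(\left(101092 + 10735\right) \left(- \frac{1}{435}\right) - \frac{28210}{263 + 40401}\right) = 2 \left(- \frac{1}{198}\right) - \left(111827 \left(- \frac{1}{435}\right) - \frac{28210}{40664}\right) = - \frac{1}{99} - \left(- \frac{111827}{435} - \frac{1085}{1564}\right) = - \frac{1}{99} - - \frac{175369403}{680340} = - \frac{1}{99} + \frac{175369403}{680340} = \frac{5786963519}{22451220}$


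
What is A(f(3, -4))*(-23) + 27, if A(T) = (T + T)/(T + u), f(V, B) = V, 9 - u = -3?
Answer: 89/5 ≈ 17.800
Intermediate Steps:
u = 12 (u = 9 - 1*(-3) = 9 + 3 = 12)
A(T) = 2*T/(12 + T) (A(T) = (T + T)/(T + 12) = (2*T)/(12 + T) = 2*T/(12 + T))
A(f(3, -4))*(-23) + 27 = (2*3/(12 + 3))*(-23) + 27 = (2*3/15)*(-23) + 27 = (2*3*(1/15))*(-23) + 27 = (2/5)*(-23) + 27 = -46/5 + 27 = 89/5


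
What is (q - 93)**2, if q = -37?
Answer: 16900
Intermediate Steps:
(q - 93)**2 = (-37 - 93)**2 = (-130)**2 = 16900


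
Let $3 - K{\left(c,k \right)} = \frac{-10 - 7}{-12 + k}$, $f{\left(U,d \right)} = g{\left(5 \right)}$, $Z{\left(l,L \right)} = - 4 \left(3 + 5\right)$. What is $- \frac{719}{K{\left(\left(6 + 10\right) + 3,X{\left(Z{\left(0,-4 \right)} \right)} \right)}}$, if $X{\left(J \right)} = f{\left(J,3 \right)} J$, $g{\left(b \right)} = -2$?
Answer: $- \frac{37388}{173} \approx -216.12$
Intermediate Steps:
$Z{\left(l,L \right)} = -32$ ($Z{\left(l,L \right)} = \left(-4\right) 8 = -32$)
$f{\left(U,d \right)} = -2$
$X{\left(J \right)} = - 2 J$
$K{\left(c,k \right)} = 3 + \frac{17}{-12 + k}$ ($K{\left(c,k \right)} = 3 - \frac{-10 - 7}{-12 + k} = 3 - - \frac{17}{-12 + k} = 3 + \frac{17}{-12 + k}$)
$- \frac{719}{K{\left(\left(6 + 10\right) + 3,X{\left(Z{\left(0,-4 \right)} \right)} \right)}} = - \frac{719}{\frac{1}{-12 - -64} \left(-19 + 3 \left(\left(-2\right) \left(-32\right)\right)\right)} = - \frac{719}{\frac{1}{-12 + 64} \left(-19 + 3 \cdot 64\right)} = - \frac{719}{\frac{1}{52} \left(-19 + 192\right)} = - \frac{719}{\frac{1}{52} \cdot 173} = - \frac{719}{\frac{173}{52}} = \left(-719\right) \frac{52}{173} = - \frac{37388}{173}$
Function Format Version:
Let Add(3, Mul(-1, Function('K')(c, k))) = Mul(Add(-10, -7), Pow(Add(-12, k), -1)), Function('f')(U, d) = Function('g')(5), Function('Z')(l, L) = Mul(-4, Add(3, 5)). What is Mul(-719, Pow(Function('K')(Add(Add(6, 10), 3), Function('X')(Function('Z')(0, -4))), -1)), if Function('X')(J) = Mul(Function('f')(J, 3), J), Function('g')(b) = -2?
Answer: Rational(-37388, 173) ≈ -216.12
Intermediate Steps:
Function('Z')(l, L) = -32 (Function('Z')(l, L) = Mul(-4, 8) = -32)
Function('f')(U, d) = -2
Function('X')(J) = Mul(-2, J)
Function('K')(c, k) = Add(3, Mul(17, Pow(Add(-12, k), -1))) (Function('K')(c, k) = Add(3, Mul(-1, Mul(Add(-10, -7), Pow(Add(-12, k), -1)))) = Add(3, Mul(-1, Mul(-17, Pow(Add(-12, k), -1)))) = Add(3, Mul(17, Pow(Add(-12, k), -1))))
Mul(-719, Pow(Function('K')(Add(Add(6, 10), 3), Function('X')(Function('Z')(0, -4))), -1)) = Mul(-719, Pow(Mul(Pow(Add(-12, Mul(-2, -32)), -1), Add(-19, Mul(3, Mul(-2, -32)))), -1)) = Mul(-719, Pow(Mul(Pow(Add(-12, 64), -1), Add(-19, Mul(3, 64))), -1)) = Mul(-719, Pow(Mul(Pow(52, -1), Add(-19, 192)), -1)) = Mul(-719, Pow(Mul(Rational(1, 52), 173), -1)) = Mul(-719, Pow(Rational(173, 52), -1)) = Mul(-719, Rational(52, 173)) = Rational(-37388, 173)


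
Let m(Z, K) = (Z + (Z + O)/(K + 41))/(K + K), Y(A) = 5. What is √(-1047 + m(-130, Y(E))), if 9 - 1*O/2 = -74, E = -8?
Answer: I*√14017465/115 ≈ 32.556*I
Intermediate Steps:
O = 166 (O = 18 - 2*(-74) = 18 + 148 = 166)
m(Z, K) = (Z + (166 + Z)/(41 + K))/(2*K) (m(Z, K) = (Z + (Z + 166)/(K + 41))/(K + K) = (Z + (166 + Z)/(41 + K))/((2*K)) = (Z + (166 + Z)/(41 + K))*(1/(2*K)) = (Z + (166 + Z)/(41 + K))/(2*K))
√(-1047 + m(-130, Y(E))) = √(-1047 + (½)*(166 + 42*(-130) + 5*(-130))/(5*(41 + 5))) = √(-1047 + (½)*(⅕)*(166 - 5460 - 650)/46) = √(-1047 + (½)*(⅕)*(1/46)*(-5944)) = √(-1047 - 1486/115) = √(-121891/115) = I*√14017465/115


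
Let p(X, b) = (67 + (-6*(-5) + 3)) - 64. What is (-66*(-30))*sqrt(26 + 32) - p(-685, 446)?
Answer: -36 + 1980*sqrt(58) ≈ 15043.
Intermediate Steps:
p(X, b) = 36 (p(X, b) = (67 + (30 + 3)) - 64 = (67 + 33) - 64 = 100 - 64 = 36)
(-66*(-30))*sqrt(26 + 32) - p(-685, 446) = (-66*(-30))*sqrt(26 + 32) - 1*36 = 1980*sqrt(58) - 36 = -36 + 1980*sqrt(58)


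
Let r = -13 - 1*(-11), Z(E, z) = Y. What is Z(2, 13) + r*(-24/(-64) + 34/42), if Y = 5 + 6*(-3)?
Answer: -1291/84 ≈ -15.369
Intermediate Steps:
Y = -13 (Y = 5 - 18 = -13)
Z(E, z) = -13
r = -2 (r = -13 + 11 = -2)
Z(2, 13) + r*(-24/(-64) + 34/42) = -13 - 2*(-24/(-64) + 34/42) = -13 - 2*(-24*(-1/64) + 34*(1/42)) = -13 - 2*(3/8 + 17/21) = -13 - 2*199/168 = -13 - 199/84 = -1291/84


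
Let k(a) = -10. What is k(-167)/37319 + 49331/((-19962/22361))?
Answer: -41166234233249/744961878 ≈ -55260.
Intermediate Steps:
k(-167)/37319 + 49331/((-19962/22361)) = -10/37319 + 49331/((-19962/22361)) = -10*1/37319 + 49331/((-19962*1/22361)) = -10/37319 + 49331/(-19962/22361) = -10/37319 + 49331*(-22361/19962) = -10/37319 - 1103090491/19962 = -41166234233249/744961878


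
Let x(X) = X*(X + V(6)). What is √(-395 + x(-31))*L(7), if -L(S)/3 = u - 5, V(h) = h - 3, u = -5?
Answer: 30*√473 ≈ 652.46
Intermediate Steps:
V(h) = -3 + h
x(X) = X*(3 + X) (x(X) = X*(X + (-3 + 6)) = X*(X + 3) = X*(3 + X))
L(S) = 30 (L(S) = -3*(-5 - 5) = -3*(-10) = 30)
√(-395 + x(-31))*L(7) = √(-395 - 31*(3 - 31))*30 = √(-395 - 31*(-28))*30 = √(-395 + 868)*30 = √473*30 = 30*√473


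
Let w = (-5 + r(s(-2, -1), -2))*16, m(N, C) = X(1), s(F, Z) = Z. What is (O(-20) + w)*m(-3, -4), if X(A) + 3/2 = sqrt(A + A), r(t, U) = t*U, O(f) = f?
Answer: 102 - 68*sqrt(2) ≈ 5.8335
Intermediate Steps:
r(t, U) = U*t
X(A) = -3/2 + sqrt(2)*sqrt(A) (X(A) = -3/2 + sqrt(A + A) = -3/2 + sqrt(2*A) = -3/2 + sqrt(2)*sqrt(A))
m(N, C) = -3/2 + sqrt(2) (m(N, C) = -3/2 + sqrt(2)*sqrt(1) = -3/2 + sqrt(2)*1 = -3/2 + sqrt(2))
w = -48 (w = (-5 - 2*(-1))*16 = (-5 + 2)*16 = -3*16 = -48)
(O(-20) + w)*m(-3, -4) = (-20 - 48)*(-3/2 + sqrt(2)) = -68*(-3/2 + sqrt(2)) = 102 - 68*sqrt(2)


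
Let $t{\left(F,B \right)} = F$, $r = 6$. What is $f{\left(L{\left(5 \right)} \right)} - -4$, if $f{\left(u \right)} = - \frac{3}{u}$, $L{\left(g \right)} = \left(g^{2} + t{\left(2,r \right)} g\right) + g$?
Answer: $\frac{157}{40} \approx 3.925$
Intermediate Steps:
$L{\left(g \right)} = g^{2} + 3 g$ ($L{\left(g \right)} = \left(g^{2} + 2 g\right) + g = g^{2} + 3 g$)
$f{\left(L{\left(5 \right)} \right)} - -4 = - \frac{3}{5 \left(3 + 5\right)} - -4 = - \frac{3}{5 \cdot 8} + 4 = - \frac{3}{40} + 4 = \frac{157}{40}$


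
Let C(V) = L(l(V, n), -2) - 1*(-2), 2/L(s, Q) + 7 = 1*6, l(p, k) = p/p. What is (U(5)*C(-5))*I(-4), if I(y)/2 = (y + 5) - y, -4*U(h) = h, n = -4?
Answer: 0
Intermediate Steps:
l(p, k) = 1
U(h) = -h/4
L(s, Q) = -2 (L(s, Q) = 2/(-7 + 1*6) = 2/(-7 + 6) = 2/(-1) = 2*(-1) = -2)
C(V) = 0 (C(V) = -2 - 1*(-2) = -2 + 2 = 0)
I(y) = 10 (I(y) = 2*((y + 5) - y) = 2*((5 + y) - y) = 2*5 = 10)
(U(5)*C(-5))*I(-4) = (-¼*5*0)*10 = -5/4*0*10 = 0*10 = 0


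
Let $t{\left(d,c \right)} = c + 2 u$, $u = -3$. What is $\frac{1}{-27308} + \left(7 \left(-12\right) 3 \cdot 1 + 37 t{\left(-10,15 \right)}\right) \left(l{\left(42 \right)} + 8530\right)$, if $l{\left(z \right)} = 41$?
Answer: $\frac{18958606307}{27308} \approx 6.9425 \cdot 10^{5}$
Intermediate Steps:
$t{\left(d,c \right)} = -6 + c$ ($t{\left(d,c \right)} = c + 2 \left(-3\right) = c - 6 = -6 + c$)
$\frac{1}{-27308} + \left(7 \left(-12\right) 3 \cdot 1 + 37 t{\left(-10,15 \right)}\right) \left(l{\left(42 \right)} + 8530\right) = \frac{1}{-27308} + \left(7 \left(-12\right) 3 \cdot 1 + 37 \left(-6 + 15\right)\right) \left(41 + 8530\right) = - \frac{1}{27308} + \left(7 \left(\left(-36\right) 1\right) + 37 \cdot 9\right) 8571 = - \frac{1}{27308} + \left(7 \left(-36\right) + 333\right) 8571 = - \frac{1}{27308} + \left(-252 + 333\right) 8571 = - \frac{1}{27308} + 81 \cdot 8571 = - \frac{1}{27308} + 694251 = \frac{18958606307}{27308}$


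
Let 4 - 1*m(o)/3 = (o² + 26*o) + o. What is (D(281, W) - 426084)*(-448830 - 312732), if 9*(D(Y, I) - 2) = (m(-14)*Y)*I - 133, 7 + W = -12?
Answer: 576589844394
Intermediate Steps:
W = -19 (W = -7 - 12 = -19)
m(o) = 12 - 81*o - 3*o² (m(o) = 12 - 3*((o² + 26*o) + o) = 12 - 3*(o² + 27*o) = 12 + (-81*o - 3*o²) = 12 - 81*o - 3*o²)
D(Y, I) = -115/9 + 62*I*Y (D(Y, I) = 2 + (((12 - 81*(-14) - 3*(-14)²)*Y)*I - 133)/9 = 2 + (((12 + 1134 - 3*196)*Y)*I - 133)/9 = 2 + (((12 + 1134 - 588)*Y)*I - 133)/9 = 2 + ((558*Y)*I - 133)/9 = 2 + (558*I*Y - 133)/9 = 2 + (-133 + 558*I*Y)/9 = 2 + (-133/9 + 62*I*Y) = -115/9 + 62*I*Y)
(D(281, W) - 426084)*(-448830 - 312732) = ((-115/9 + 62*(-19)*281) - 426084)*(-448830 - 312732) = ((-115/9 - 331018) - 426084)*(-761562) = (-2979277/9 - 426084)*(-761562) = -6814033/9*(-761562) = 576589844394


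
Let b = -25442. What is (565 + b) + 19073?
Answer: -5804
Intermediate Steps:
(565 + b) + 19073 = (565 - 25442) + 19073 = -24877 + 19073 = -5804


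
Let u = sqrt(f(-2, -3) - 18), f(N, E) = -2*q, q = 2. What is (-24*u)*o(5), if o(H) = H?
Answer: -120*I*sqrt(22) ≈ -562.85*I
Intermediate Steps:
f(N, E) = -4 (f(N, E) = -2*2 = -4)
u = I*sqrt(22) (u = sqrt(-4 - 18) = sqrt(-22) = I*sqrt(22) ≈ 4.6904*I)
(-24*u)*o(5) = -24*I*sqrt(22)*5 = -120*I*sqrt(22)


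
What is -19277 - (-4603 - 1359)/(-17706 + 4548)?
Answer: -126826364/6579 ≈ -19277.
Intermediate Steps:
-19277 - (-4603 - 1359)/(-17706 + 4548) = -19277 - (-5962)/(-13158) = -19277 - (-5962)*(-1)/13158 = -19277 - 1*2981/6579 = -19277 - 2981/6579 = -126826364/6579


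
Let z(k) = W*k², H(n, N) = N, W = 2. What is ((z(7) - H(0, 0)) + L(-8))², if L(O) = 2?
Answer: 10000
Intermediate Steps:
z(k) = 2*k²
((z(7) - H(0, 0)) + L(-8))² = ((2*7² - 1*0) + 2)² = ((2*49 + 0) + 2)² = ((98 + 0) + 2)² = (98 + 2)² = 100² = 10000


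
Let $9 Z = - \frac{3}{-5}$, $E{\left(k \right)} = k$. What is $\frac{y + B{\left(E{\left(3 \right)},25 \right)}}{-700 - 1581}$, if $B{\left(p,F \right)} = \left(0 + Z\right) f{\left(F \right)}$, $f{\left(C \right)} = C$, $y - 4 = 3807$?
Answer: $- \frac{11438}{6843} \approx -1.6715$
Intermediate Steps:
$y = 3811$ ($y = 4 + 3807 = 3811$)
$Z = \frac{1}{15}$ ($Z = \frac{\left(-3\right) \frac{1}{-5}}{9} = \frac{\left(-3\right) \left(- \frac{1}{5}\right)}{9} = \frac{1}{9} \cdot \frac{3}{5} = \frac{1}{15} \approx 0.066667$)
$B{\left(p,F \right)} = \frac{F}{15}$ ($B{\left(p,F \right)} = \left(0 + \frac{1}{15}\right) F = \frac{F}{15}$)
$\frac{y + B{\left(E{\left(3 \right)},25 \right)}}{-700 - 1581} = \frac{3811 + \frac{1}{15} \cdot 25}{-700 - 1581} = \frac{3811 + \frac{5}{3}}{-2281} = \frac{11438}{3} \left(- \frac{1}{2281}\right) = - \frac{11438}{6843}$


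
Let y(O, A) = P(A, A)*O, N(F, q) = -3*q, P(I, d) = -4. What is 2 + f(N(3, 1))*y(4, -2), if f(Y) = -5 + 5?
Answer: 2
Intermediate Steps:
y(O, A) = -4*O
f(Y) = 0
2 + f(N(3, 1))*y(4, -2) = 2 + 0*(-4*4) = 2 + 0*(-16) = 2 + 0 = 2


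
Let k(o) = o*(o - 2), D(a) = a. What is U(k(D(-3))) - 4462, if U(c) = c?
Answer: -4447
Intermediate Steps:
k(o) = o*(-2 + o)
U(k(D(-3))) - 4462 = -3*(-2 - 3) - 4462 = -3*(-5) - 4462 = 15 - 4462 = -4447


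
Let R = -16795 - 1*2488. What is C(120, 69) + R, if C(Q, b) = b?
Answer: -19214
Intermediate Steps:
R = -19283 (R = -16795 - 2488 = -19283)
C(120, 69) + R = 69 - 19283 = -19214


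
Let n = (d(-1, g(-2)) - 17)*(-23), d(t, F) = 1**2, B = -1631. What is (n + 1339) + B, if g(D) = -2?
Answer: 76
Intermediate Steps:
d(t, F) = 1
n = 368 (n = (1 - 17)*(-23) = -16*(-23) = 368)
(n + 1339) + B = (368 + 1339) - 1631 = 1707 - 1631 = 76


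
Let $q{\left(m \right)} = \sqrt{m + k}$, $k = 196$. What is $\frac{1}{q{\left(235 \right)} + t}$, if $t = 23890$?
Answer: $\frac{23890}{570731669} - \frac{\sqrt{431}}{570731669} \approx 4.1822 \cdot 10^{-5}$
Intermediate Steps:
$q{\left(m \right)} = \sqrt{196 + m}$ ($q{\left(m \right)} = \sqrt{m + 196} = \sqrt{196 + m}$)
$\frac{1}{q{\left(235 \right)} + t} = \frac{1}{\sqrt{196 + 235} + 23890} = \frac{1}{\sqrt{431} + 23890} = \frac{1}{23890 + \sqrt{431}}$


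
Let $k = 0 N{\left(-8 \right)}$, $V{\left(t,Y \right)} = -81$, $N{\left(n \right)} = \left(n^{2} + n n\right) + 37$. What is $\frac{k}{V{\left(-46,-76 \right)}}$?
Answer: $0$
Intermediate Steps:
$N{\left(n \right)} = 37 + 2 n^{2}$ ($N{\left(n \right)} = \left(n^{2} + n^{2}\right) + 37 = 2 n^{2} + 37 = 37 + 2 n^{2}$)
$k = 0$ ($k = 0 \left(37 + 2 \left(-8\right)^{2}\right) = 0 \left(37 + 2 \cdot 64\right) = 0 \left(37 + 128\right) = 0 \cdot 165 = 0$)
$\frac{k}{V{\left(-46,-76 \right)}} = \frac{0}{-81} = 0 \left(- \frac{1}{81}\right) = 0$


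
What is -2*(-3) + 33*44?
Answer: 1458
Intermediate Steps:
-2*(-3) + 33*44 = 6 + 1452 = 1458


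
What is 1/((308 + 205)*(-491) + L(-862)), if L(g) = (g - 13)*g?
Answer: 1/502367 ≈ 1.9906e-6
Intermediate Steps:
L(g) = g*(-13 + g) (L(g) = (-13 + g)*g = g*(-13 + g))
1/((308 + 205)*(-491) + L(-862)) = 1/((308 + 205)*(-491) - 862*(-13 - 862)) = 1/(513*(-491) - 862*(-875)) = 1/(-251883 + 754250) = 1/502367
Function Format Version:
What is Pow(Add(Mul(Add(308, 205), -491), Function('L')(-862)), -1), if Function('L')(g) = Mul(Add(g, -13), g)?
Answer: Rational(1, 502367) ≈ 1.9906e-6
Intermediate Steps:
Function('L')(g) = Mul(g, Add(-13, g)) (Function('L')(g) = Mul(Add(-13, g), g) = Mul(g, Add(-13, g)))
Pow(Add(Mul(Add(308, 205), -491), Function('L')(-862)), -1) = Pow(Add(Mul(Add(308, 205), -491), Mul(-862, Add(-13, -862))), -1) = Pow(Add(Mul(513, -491), Mul(-862, -875)), -1) = Pow(Add(-251883, 754250), -1) = Pow(502367, -1) = Rational(1, 502367)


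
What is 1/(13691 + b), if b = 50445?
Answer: 1/64136 ≈ 1.5592e-5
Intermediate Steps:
1/(13691 + b) = 1/(13691 + 50445) = 1/64136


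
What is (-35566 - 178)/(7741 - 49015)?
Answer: 17872/20637 ≈ 0.86602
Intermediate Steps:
(-35566 - 178)/(7741 - 49015) = -35744/(-41274) = -35744*(-1/41274) = 17872/20637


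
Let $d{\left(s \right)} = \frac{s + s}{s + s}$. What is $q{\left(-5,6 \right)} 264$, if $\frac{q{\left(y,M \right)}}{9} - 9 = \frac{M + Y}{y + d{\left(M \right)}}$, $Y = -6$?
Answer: $21384$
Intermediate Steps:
$d{\left(s \right)} = 1$ ($d{\left(s \right)} = \frac{2 s}{2 s} = 2 s \frac{1}{2 s} = 1$)
$q{\left(y,M \right)} = 81 + \frac{9 \left(-6 + M\right)}{1 + y}$ ($q{\left(y,M \right)} = 81 + 9 \frac{M - 6}{y + 1} = 81 + 9 \frac{-6 + M}{1 + y} = 81 + \frac{9 \left(-6 + M\right)}{1 + y}$)
$q{\left(-5,6 \right)} 264 = \frac{9 \left(3 + 6 + 9 \left(-5\right)\right)}{1 - 5} \cdot 264 = \frac{9 \left(3 + 6 - 45\right)}{-4} \cdot 264 = 9 \left(- \frac{1}{4}\right) \left(-36\right) 264 = 81 \cdot 264 = 21384$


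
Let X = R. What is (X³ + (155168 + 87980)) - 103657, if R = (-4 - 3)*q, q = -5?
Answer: 182366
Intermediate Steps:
R = 35 (R = (-4 - 3)*(-5) = -7*(-5) = 35)
X = 35
(X³ + (155168 + 87980)) - 103657 = (35³ + (155168 + 87980)) - 103657 = (42875 + 243148) - 103657 = 286023 - 103657 = 182366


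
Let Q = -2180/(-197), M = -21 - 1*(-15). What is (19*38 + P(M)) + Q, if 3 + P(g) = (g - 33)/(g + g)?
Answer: 577853/788 ≈ 733.32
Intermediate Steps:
M = -6 (M = -21 + 15 = -6)
Q = 2180/197 (Q = -2180*(-1/197) = 2180/197 ≈ 11.066)
P(g) = -3 + (-33 + g)/(2*g) (P(g) = -3 + (g - 33)/(g + g) = -3 + (-33 + g)/((2*g)) = -3 + (-33 + g)*(1/(2*g)) = -3 + (-33 + g)/(2*g))
(19*38 + P(M)) + Q = (19*38 + (½)*(-33 - 5*(-6))/(-6)) + 2180/197 = (722 + (½)*(-⅙)*(-33 + 30)) + 2180/197 = (722 + (½)*(-⅙)*(-3)) + 2180/197 = (722 + ¼) + 2180/197 = 2889/4 + 2180/197 = 577853/788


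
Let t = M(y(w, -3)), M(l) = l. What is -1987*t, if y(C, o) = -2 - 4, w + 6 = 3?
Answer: 11922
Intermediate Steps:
w = -3 (w = -6 + 3 = -3)
y(C, o) = -6
t = -6
-1987*t = -1987*(-6) = 11922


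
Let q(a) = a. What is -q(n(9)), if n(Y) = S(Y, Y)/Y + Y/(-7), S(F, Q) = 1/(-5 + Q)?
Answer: 317/252 ≈ 1.2579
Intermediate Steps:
n(Y) = -Y/7 + 1/(Y*(-5 + Y)) (n(Y) = 1/((-5 + Y)*Y) + Y/(-7) = 1/(Y*(-5 + Y)) + Y*(-1/7) = 1/(Y*(-5 + Y)) - Y/7 = -Y/7 + 1/(Y*(-5 + Y)))
-q(n(9)) = -(7 + 9**2*(5 - 1*9))/(7*9*(-5 + 9)) = -(7 + 81*(5 - 9))/(7*9*4) = -(7 + 81*(-4))/(7*9*4) = -(7 - 324)/(7*9*4) = -(-317)/(7*9*4) = -1*(-317/252) = 317/252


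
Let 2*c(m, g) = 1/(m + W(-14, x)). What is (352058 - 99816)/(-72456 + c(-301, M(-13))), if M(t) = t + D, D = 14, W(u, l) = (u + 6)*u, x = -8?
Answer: -95347476/27388369 ≈ -3.4813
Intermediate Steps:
W(u, l) = u*(6 + u) (W(u, l) = (6 + u)*u = u*(6 + u))
M(t) = 14 + t (M(t) = t + 14 = 14 + t)
c(m, g) = 1/(2*(112 + m)) (c(m, g) = 1/(2*(m - 14*(6 - 14))) = 1/(2*(m - 14*(-8))) = 1/(2*(m + 112)) = 1/(2*(112 + m)))
(352058 - 99816)/(-72456 + c(-301, M(-13))) = (352058 - 99816)/(-72456 + 1/(2*(112 - 301))) = 252242/(-72456 + (1/2)/(-189)) = 252242/(-72456 + (1/2)*(-1/189)) = 252242/(-72456 - 1/378) = 252242/(-27388369/378) = 252242*(-378/27388369) = -95347476/27388369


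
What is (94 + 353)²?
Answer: 199809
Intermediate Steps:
(94 + 353)² = 447² = 199809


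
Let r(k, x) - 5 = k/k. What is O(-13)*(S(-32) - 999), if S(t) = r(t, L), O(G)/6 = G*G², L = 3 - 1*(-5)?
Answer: 13089726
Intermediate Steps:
L = 8 (L = 3 + 5 = 8)
r(k, x) = 6 (r(k, x) = 5 + k/k = 5 + 1 = 6)
O(G) = 6*G³ (O(G) = 6*(G*G²) = 6*G³)
S(t) = 6
O(-13)*(S(-32) - 999) = (6*(-13)³)*(6 - 999) = (6*(-2197))*(-993) = -13182*(-993) = 13089726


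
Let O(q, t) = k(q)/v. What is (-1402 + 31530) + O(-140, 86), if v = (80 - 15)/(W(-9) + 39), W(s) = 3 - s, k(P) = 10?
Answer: 391766/13 ≈ 30136.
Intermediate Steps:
v = 65/51 (v = (80 - 15)/((3 - 1*(-9)) + 39) = 65/((3 + 9) + 39) = 65/(12 + 39) = 65/51 ≈ 1.2745)
O(q, t) = 102/13 (O(q, t) = 10/(65/51) = 10*(51/65) = 102/13)
(-1402 + 31530) + O(-140, 86) = (-1402 + 31530) + 102/13 = 30128 + 102/13 = 391766/13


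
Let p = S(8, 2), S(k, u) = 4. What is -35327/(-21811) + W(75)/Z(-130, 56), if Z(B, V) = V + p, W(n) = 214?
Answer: 3393587/654330 ≈ 5.1864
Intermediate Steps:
p = 4
Z(B, V) = 4 + V (Z(B, V) = V + 4 = 4 + V)
-35327/(-21811) + W(75)/Z(-130, 56) = -35327/(-21811) + 214/(4 + 56) = -35327*(-1/21811) + 214/60 = 35327/21811 + 214*(1/60) = 35327/21811 + 107/30 = 3393587/654330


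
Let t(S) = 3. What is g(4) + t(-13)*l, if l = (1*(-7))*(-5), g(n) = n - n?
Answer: 105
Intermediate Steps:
g(n) = 0
l = 35 (l = -7*(-5) = 35)
g(4) + t(-13)*l = 0 + 3*35 = 0 + 105 = 105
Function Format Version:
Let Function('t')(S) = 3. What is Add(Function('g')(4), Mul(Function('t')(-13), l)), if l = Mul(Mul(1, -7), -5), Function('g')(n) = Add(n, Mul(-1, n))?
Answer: 105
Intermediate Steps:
Function('g')(n) = 0
l = 35 (l = Mul(-7, -5) = 35)
Add(Function('g')(4), Mul(Function('t')(-13), l)) = Add(0, Mul(3, 35)) = Add(0, 105) = 105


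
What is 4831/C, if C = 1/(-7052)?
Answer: -34068212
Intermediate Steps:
C = -1/7052 ≈ -0.00014180
4831/C = 4831/(-1/7052) = 4831*(-7052) = -34068212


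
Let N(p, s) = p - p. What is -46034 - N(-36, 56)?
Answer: -46034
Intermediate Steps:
N(p, s) = 0
-46034 - N(-36, 56) = -46034 - 1*0 = -46034 + 0 = -46034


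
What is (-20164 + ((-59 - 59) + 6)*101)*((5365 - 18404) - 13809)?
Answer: 845067648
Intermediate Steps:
(-20164 + ((-59 - 59) + 6)*101)*((5365 - 18404) - 13809) = (-20164 + (-118 + 6)*101)*(-13039 - 13809) = (-20164 - 112*101)*(-26848) = (-20164 - 11312)*(-26848) = -31476*(-26848) = 845067648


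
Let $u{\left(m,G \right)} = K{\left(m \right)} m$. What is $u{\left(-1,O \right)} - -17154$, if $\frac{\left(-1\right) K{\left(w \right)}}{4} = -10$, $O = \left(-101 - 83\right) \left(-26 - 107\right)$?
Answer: $17114$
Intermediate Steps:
$O = 24472$ ($O = \left(-184\right) \left(-133\right) = 24472$)
$K{\left(w \right)} = 40$ ($K{\left(w \right)} = \left(-4\right) \left(-10\right) = 40$)
$u{\left(m,G \right)} = 40 m$
$u{\left(-1,O \right)} - -17154 = 40 \left(-1\right) - -17154 = -40 + 17154 = 17114$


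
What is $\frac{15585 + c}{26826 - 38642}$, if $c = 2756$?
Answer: $- \frac{18341}{11816} \approx -1.5522$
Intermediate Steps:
$\frac{15585 + c}{26826 - 38642} = \frac{15585 + 2756}{26826 - 38642} = \frac{18341}{-11816} = 18341 \left(- \frac{1}{11816}\right) = - \frac{18341}{11816}$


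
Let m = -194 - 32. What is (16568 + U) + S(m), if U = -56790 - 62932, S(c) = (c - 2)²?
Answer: -51170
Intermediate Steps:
m = -226
S(c) = (-2 + c)²
U = -119722
(16568 + U) + S(m) = (16568 - 119722) + (-2 - 226)² = -103154 + (-228)² = -103154 + 51984 = -51170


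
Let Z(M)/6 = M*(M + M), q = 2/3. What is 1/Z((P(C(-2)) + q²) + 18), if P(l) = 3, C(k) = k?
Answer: 27/148996 ≈ 0.00018121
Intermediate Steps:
q = ⅔ (q = 2*(⅓) = ⅔ ≈ 0.66667)
Z(M) = 12*M² (Z(M) = 6*(M*(M + M)) = 6*(M*(2*M)) = 6*(2*M²) = 12*M²)
1/Z((P(C(-2)) + q²) + 18) = 1/(12*((3 + (⅔)²) + 18)²) = 1/(12*((3 + 4/9) + 18)²) = 1/(12*(31/9 + 18)²) = 1/(12*(193/9)²) = 1/(12*(37249/81)) = 1/(148996/27) = 27/148996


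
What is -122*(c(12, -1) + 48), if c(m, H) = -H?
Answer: -5978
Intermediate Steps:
-122*(c(12, -1) + 48) = -122*(-1*(-1) + 48) = -122*(1 + 48) = -122*49 = -5978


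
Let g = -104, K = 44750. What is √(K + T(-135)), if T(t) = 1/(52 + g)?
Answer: √30250987/26 ≈ 211.54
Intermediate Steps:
T(t) = -1/52 (T(t) = 1/(52 - 104) = 1/(-52) = -1/52)
√(K + T(-135)) = √(44750 - 1/52) = √(2326999/52) = √30250987/26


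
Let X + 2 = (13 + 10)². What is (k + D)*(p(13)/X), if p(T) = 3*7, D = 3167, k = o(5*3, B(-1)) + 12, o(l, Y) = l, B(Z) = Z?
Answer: 67074/527 ≈ 127.28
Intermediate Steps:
k = 27 (k = 5*3 + 12 = 15 + 12 = 27)
p(T) = 21
X = 527 (X = -2 + (13 + 10)² = -2 + 23² = -2 + 529 = 527)
(k + D)*(p(13)/X) = (27 + 3167)*(21/527) = 3194*(21*(1/527)) = 3194*(21/527) = 67074/527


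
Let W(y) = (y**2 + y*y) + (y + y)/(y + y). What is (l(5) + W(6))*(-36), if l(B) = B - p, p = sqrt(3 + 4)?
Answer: -2808 + 36*sqrt(7) ≈ -2712.8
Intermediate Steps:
p = sqrt(7) ≈ 2.6458
l(B) = B - sqrt(7)
W(y) = 1 + 2*y**2 (W(y) = (y**2 + y**2) + (2*y)/((2*y)) = 2*y**2 + (2*y)*(1/(2*y)) = 2*y**2 + 1 = 1 + 2*y**2)
(l(5) + W(6))*(-36) = ((5 - sqrt(7)) + (1 + 2*6**2))*(-36) = ((5 - sqrt(7)) + (1 + 2*36))*(-36) = ((5 - sqrt(7)) + (1 + 72))*(-36) = ((5 - sqrt(7)) + 73)*(-36) = (78 - sqrt(7))*(-36) = -2808 + 36*sqrt(7)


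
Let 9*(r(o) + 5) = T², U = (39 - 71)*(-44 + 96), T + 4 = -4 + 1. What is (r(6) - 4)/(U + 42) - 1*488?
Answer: -3561896/7299 ≈ -488.00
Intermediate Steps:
T = -7 (T = -4 + (-4 + 1) = -4 - 3 = -7)
U = -1664 (U = -32*52 = -1664)
r(o) = 4/9 (r(o) = -5 + (⅑)*(-7)² = -5 + (⅑)*49 = -5 + 49/9 = 4/9)
(r(6) - 4)/(U + 42) - 1*488 = (4/9 - 4)/(-1664 + 42) - 1*488 = -32/9/(-1622) - 488 = -32/9*(-1/1622) - 488 = 16/7299 - 488 = -3561896/7299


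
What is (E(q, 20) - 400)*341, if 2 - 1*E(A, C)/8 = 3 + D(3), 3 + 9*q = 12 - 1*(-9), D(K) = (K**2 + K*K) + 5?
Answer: -201872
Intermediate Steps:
D(K) = 5 + 2*K**2 (D(K) = (K**2 + K**2) + 5 = 2*K**2 + 5 = 5 + 2*K**2)
q = 2 (q = -1/3 + (12 - 1*(-9))/9 = -1/3 + (12 + 9)/9 = -1/3 + (1/9)*21 = -1/3 + 7/3 = 2)
E(A, C) = -192 (E(A, C) = 16 - 8*(3 + (5 + 2*3**2)) = 16 - 8*(3 + (5 + 2*9)) = 16 - 8*(3 + (5 + 18)) = 16 - 8*(3 + 23) = 16 - 8*26 = 16 - 208 = -192)
(E(q, 20) - 400)*341 = (-192 - 400)*341 = -592*341 = -201872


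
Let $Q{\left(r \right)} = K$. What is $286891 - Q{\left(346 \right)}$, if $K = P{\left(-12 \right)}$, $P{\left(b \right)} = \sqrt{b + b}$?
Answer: $286891 - 2 i \sqrt{6} \approx 2.8689 \cdot 10^{5} - 4.899 i$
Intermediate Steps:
$P{\left(b \right)} = \sqrt{2} \sqrt{b}$ ($P{\left(b \right)} = \sqrt{2 b} = \sqrt{2} \sqrt{b}$)
$K = 2 i \sqrt{6}$ ($K = \sqrt{2} \sqrt{-12} = \sqrt{2} \cdot 2 i \sqrt{3} = 2 i \sqrt{6} \approx 4.899 i$)
$Q{\left(r \right)} = 2 i \sqrt{6}$
$286891 - Q{\left(346 \right)} = 286891 - 2 i \sqrt{6}$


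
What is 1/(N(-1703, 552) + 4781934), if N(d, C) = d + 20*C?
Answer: 1/4791271 ≈ 2.0871e-7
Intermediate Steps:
1/(N(-1703, 552) + 4781934) = 1/((-1703 + 20*552) + 4781934) = 1/((-1703 + 11040) + 4781934) = 1/(9337 + 4781934) = 1/4791271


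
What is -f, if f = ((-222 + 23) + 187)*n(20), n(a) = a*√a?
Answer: 480*√5 ≈ 1073.3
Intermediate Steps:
n(a) = a^(3/2)
f = -480*√5 (f = ((-222 + 23) + 187)*20^(3/2) = (-199 + 187)*(40*√5) = -480*√5 ≈ -1073.3)
-f = -(-480)*√5 = 480*√5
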